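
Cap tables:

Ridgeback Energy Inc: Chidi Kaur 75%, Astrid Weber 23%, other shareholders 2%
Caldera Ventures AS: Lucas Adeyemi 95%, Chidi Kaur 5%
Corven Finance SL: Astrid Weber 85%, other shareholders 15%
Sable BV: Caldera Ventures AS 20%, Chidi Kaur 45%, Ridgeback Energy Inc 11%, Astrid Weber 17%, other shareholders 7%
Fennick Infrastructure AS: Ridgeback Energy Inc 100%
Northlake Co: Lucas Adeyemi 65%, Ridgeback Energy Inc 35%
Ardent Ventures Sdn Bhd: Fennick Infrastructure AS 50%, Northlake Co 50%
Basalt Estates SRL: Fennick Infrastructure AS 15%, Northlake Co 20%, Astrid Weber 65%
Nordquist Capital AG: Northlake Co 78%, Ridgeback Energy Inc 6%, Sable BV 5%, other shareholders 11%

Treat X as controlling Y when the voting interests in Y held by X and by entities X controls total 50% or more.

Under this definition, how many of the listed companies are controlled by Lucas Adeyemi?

4

Lucas holds 95% of Caldera, so Lucas controls Caldera.
Lucas holds 65% of Northlake, so Lucas controls Northlake.
Northlake holds 50% of Ardent, so Lucas controls Ardent.
Northlake holds 78% of Nordquist, so Lucas controls Nordquist.
No other company's threshold is met.
Lucas controls 4 companies.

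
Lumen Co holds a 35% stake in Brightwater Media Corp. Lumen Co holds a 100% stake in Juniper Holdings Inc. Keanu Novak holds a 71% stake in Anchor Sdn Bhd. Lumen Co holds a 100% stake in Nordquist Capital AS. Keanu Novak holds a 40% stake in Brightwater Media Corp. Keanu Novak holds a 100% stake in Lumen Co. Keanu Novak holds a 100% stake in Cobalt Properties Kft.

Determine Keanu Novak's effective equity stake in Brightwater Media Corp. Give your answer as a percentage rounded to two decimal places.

75.00%

Keanu reaches Brightwater along 2 paths.
Via Lumen: 100% × 35% = 35%.
Direct stake: 40% = 40%.
Total: 35% + 40% = 75%.
Rounded: 75.00%.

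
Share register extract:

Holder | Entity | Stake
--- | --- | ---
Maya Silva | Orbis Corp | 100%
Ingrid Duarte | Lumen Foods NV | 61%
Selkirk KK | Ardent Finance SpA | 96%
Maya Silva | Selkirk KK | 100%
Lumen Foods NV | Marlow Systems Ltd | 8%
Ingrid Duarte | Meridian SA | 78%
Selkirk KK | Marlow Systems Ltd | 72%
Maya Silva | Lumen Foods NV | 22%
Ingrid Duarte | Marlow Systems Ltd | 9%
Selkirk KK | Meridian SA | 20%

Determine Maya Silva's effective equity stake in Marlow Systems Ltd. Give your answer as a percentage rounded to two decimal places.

73.76%

Maya reaches Marlow along 2 paths.
Via Selkirk: 100% × 72% = 72%.
Via Lumen: 22% × 8% = 1.76%.
Total: 72% + 1.76% = 73.76%.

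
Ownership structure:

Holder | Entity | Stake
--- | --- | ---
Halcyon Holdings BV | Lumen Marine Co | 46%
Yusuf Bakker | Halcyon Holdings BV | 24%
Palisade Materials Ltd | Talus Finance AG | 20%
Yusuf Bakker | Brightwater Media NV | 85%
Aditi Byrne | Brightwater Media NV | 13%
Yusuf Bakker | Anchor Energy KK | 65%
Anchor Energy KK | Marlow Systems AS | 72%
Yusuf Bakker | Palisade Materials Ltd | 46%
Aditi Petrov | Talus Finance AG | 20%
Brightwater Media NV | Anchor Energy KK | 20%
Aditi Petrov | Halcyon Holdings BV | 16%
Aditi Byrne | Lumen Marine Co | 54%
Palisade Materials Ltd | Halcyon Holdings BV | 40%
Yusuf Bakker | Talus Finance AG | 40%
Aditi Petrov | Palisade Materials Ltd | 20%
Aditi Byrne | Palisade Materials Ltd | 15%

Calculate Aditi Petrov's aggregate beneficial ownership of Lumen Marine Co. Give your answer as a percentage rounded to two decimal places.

Aditi Petrov reaches Lumen along 2 paths.
Via Palisade → Halcyon: 20% × 40% × 46% = 3.68%.
Via Halcyon: 16% × 46% = 7.36%.
Total: 3.68% + 7.36% = 11.04%.

11.04%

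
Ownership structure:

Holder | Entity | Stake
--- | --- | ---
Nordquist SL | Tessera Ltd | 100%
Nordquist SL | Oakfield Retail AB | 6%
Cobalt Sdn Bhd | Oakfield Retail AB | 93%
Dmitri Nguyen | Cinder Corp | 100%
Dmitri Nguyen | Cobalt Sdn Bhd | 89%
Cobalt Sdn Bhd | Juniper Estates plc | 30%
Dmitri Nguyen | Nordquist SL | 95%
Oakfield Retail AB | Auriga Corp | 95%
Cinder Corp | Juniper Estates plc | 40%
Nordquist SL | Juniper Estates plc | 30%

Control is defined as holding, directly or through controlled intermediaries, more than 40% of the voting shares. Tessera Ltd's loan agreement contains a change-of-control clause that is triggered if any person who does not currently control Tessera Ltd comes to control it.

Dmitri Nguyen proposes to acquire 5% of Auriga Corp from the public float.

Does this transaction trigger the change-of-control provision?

The purchase changes only Dmitri's holdings, so Dmitri is the only person who could newly come to control Tessera.
Dmitri holds 95% of Nordquist, so Dmitri controls Nordquist.
Nordquist holds 100% of Tessera, so Dmitri controls Tessera.
So Dmitri already controls Tessera before the transaction.
After the purchase, Dmitri holds 5% of Auriga directly.
Dmitri controlled Tessera already, so this is not a new person acquiring control; every other person's position is unchanged or reduced.
No new person acquires control, so the clause is not triggered.

No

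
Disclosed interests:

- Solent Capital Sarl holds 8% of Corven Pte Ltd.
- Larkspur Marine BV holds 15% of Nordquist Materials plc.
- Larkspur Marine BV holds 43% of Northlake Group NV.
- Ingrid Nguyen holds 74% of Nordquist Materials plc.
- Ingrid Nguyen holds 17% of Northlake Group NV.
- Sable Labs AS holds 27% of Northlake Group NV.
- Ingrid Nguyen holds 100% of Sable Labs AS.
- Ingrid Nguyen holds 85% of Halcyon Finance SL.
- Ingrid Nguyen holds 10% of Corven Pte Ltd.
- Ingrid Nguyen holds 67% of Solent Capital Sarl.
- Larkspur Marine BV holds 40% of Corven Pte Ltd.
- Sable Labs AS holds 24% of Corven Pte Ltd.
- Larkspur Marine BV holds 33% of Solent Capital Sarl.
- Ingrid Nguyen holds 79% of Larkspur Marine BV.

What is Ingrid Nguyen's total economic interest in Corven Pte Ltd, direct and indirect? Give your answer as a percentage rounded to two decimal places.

Ingrid reaches Corven along 5 paths.
Direct stake: 10% = 10%.
Via Sable: 100% × 24% = 24%.
Via Larkspur: 79% × 40% = 31.6%.
Via Solent: 67% × 8% = 5.36%.
Via Larkspur → Solent: 79% × 33% × 8% = 2.0856%.
Total: 10% + 24% + 31.6% + 5.36% + 2.0856% = 73.0456%.
Rounded: 73.05%.

73.05%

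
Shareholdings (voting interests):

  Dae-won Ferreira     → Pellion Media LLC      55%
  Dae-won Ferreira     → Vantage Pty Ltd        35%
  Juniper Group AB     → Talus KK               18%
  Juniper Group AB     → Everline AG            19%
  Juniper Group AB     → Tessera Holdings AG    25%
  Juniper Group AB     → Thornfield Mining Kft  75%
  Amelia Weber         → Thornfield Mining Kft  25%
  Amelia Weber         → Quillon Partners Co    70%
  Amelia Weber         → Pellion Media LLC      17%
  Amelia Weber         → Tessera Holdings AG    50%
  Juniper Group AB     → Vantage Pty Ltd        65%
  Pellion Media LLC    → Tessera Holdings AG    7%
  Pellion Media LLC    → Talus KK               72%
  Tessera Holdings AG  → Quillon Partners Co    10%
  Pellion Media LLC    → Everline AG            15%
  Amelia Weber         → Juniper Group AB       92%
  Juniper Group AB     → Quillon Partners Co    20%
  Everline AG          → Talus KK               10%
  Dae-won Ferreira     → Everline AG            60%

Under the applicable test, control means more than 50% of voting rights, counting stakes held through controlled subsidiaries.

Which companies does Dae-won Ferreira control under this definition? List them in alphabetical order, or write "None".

Dae-won holds 55% of Pellion, so Dae-won controls Pellion.
Pellion and Dae-won together hold 15% + 60% = 75% of Everline, so Dae-won controls Everline.
Everline and Pellion together hold 10% + 72% = 82% of Talus, so Dae-won controls Talus.
No other company's threshold is met.

Everline AG, Pellion Media LLC, Talus KK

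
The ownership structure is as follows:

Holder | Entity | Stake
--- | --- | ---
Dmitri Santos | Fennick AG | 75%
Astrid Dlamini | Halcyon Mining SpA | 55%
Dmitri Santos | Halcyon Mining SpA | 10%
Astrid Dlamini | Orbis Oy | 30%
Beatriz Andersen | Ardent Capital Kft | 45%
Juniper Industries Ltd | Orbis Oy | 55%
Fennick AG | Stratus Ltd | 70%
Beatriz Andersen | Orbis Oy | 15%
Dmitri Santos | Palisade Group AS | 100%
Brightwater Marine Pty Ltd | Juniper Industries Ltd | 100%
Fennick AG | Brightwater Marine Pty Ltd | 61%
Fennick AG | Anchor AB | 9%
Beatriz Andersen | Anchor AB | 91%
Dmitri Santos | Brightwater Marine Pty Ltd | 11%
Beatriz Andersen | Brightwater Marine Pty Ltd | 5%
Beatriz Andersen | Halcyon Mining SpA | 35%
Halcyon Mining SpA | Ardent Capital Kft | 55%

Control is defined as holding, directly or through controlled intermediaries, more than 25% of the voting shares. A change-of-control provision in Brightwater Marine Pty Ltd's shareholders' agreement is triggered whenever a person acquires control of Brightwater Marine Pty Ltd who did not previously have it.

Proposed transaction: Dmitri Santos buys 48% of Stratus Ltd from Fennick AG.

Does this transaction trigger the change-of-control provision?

No

The purchase adds only to Dmitri's holdings (Fennick's stake shrinks), so Dmitri is the only person who could newly come to control Brightwater.
Dmitri holds 75% of Fennick, so Dmitri controls Fennick.
Dmitri and Fennick together hold 11% + 61% = 72% of Brightwater, so Dmitri controls Brightwater.
So Dmitri already controls Brightwater before the transaction.
After the purchase, Dmitri holds 48% of Stratus directly, and Fennick's stake falls to 22%.
Dmitri controlled Brightwater already, so this is not a new person acquiring control; every other person's position is unchanged or reduced.
No new person acquires control, so the clause is not triggered.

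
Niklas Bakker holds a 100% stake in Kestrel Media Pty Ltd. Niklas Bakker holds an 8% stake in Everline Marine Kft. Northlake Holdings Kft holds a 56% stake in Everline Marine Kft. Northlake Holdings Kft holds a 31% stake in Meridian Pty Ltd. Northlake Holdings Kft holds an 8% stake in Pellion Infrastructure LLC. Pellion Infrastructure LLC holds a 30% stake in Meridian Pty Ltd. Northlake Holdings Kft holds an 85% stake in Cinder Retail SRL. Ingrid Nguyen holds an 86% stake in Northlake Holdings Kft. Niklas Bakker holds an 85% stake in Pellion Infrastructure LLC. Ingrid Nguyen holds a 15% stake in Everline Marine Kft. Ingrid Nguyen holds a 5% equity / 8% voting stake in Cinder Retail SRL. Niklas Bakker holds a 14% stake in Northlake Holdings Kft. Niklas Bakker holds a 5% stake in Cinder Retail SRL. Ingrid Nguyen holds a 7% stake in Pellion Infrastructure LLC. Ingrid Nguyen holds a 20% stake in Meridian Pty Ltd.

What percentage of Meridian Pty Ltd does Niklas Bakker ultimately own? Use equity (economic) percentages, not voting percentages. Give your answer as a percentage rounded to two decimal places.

Niklas reaches Meridian along 3 paths.
Via Northlake → Pellion: 14% × 8% × 30% = 0.336%.
Via Pellion: 85% × 30% = 25.5%.
Via Northlake: 14% × 31% = 4.34%.
Total: 0.336% + 25.5% + 4.34% = 30.176%.
Rounded: 30.18%.

30.18%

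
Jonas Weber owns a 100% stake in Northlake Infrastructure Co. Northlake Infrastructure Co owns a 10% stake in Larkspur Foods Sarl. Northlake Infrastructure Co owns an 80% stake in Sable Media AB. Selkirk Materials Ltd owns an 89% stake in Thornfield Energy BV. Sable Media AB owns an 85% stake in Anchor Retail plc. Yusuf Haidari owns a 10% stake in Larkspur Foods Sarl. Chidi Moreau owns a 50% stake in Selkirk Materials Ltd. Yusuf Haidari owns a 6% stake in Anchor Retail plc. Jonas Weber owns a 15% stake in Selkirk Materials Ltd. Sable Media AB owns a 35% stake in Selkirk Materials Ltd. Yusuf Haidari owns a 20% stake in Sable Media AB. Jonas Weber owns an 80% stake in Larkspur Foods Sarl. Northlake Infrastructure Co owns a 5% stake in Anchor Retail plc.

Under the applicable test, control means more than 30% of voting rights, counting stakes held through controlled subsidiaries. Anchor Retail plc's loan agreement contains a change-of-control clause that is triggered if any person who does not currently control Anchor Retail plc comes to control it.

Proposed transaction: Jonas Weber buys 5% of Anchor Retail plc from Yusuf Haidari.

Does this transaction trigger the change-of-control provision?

No

The purchase adds only to Jonas's holdings (Yusuf's stake shrinks), so Jonas is the only person who could newly come to control Anchor.
Jonas holds 100% of Northlake, so Jonas controls Northlake.
Northlake holds 80% of Sable, so Jonas controls Sable.
Northlake and Sable together hold 5% + 85% = 90% of Anchor, so Jonas controls Anchor.
So Jonas already controls Anchor before the transaction.
After the purchase, Jonas holds 5% of Anchor directly, and Yusuf's stake falls to 1%.
Jonas controlled Anchor already, so this is not a new person acquiring control; every other person's position is unchanged or reduced.
No new person acquires control, so the clause is not triggered.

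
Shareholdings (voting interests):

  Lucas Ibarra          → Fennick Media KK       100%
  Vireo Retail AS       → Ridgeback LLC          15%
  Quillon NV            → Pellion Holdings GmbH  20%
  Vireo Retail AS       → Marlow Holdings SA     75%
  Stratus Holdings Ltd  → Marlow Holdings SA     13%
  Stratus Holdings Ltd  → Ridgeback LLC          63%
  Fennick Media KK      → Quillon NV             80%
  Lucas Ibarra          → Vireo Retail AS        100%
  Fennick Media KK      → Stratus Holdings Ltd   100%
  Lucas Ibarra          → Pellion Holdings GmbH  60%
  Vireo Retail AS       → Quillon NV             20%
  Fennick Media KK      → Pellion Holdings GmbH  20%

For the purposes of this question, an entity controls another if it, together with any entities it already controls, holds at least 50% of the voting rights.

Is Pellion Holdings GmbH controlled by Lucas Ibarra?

Yes

Lucas holds 100% of Vireo, so Lucas controls Vireo.
Lucas holds 100% of Fennick, so Lucas controls Fennick.
Vireo and Fennick together hold 20% + 80% = 100% of Quillon, so Lucas controls Quillon.
Quillon and Lucas and Fennick together hold 20% + 60% + 20% = 100% of Pellion, so Lucas controls Pellion.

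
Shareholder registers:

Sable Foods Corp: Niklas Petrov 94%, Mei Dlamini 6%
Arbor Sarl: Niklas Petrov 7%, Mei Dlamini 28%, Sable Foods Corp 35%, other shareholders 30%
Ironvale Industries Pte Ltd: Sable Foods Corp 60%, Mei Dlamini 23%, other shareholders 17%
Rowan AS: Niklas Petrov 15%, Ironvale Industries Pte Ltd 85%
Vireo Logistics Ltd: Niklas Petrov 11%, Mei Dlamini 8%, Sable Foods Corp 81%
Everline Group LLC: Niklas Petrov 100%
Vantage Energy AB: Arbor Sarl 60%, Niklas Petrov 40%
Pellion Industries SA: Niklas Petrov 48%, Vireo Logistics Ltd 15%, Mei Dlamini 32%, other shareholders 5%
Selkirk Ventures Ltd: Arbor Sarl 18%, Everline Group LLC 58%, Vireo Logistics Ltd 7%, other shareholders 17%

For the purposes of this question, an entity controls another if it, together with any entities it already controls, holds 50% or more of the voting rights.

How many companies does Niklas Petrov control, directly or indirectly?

Niklas holds 94% of Sable, so Niklas controls Sable.
Sable holds 60% of Ironvale, so Niklas controls Ironvale.
Niklas and Ironvale together hold 15% + 85% = 100% of Rowan, so Niklas controls Rowan.
Niklas and Sable together hold 11% + 81% = 92% of Vireo, so Niklas controls Vireo.
Niklas holds 100% of Everline, so Niklas controls Everline.
Niklas and Vireo together hold 48% + 15% = 63% of Pellion, so Niklas controls Pellion.
Everline and Vireo together hold 58% + 7% = 65% of Selkirk, so Niklas controls Selkirk.
No other company's threshold is met.
Niklas controls 7 companies.

7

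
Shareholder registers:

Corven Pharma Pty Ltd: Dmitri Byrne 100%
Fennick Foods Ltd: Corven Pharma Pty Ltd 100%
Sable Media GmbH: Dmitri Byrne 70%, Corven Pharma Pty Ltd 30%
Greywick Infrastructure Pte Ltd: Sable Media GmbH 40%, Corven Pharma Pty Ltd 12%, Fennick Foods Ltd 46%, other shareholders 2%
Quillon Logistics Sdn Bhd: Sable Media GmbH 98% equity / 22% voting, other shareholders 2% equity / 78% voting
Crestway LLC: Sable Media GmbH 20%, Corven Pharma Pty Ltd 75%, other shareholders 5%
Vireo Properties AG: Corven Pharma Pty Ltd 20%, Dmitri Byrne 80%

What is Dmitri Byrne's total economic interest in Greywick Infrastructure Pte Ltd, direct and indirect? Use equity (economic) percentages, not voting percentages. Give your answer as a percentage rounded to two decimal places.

98.00%

Dmitri reaches Greywick along 4 paths.
Via Sable: 70% × 40% = 28%.
Via Corven → Sable: 100% × 30% × 40% = 12%.
Via Corven: 100% × 12% = 12%.
Via Corven → Fennick: 100% × 100% × 46% = 46%.
Total: 28% + 12% + 12% + 46% = 98%.
Rounded: 98.00%.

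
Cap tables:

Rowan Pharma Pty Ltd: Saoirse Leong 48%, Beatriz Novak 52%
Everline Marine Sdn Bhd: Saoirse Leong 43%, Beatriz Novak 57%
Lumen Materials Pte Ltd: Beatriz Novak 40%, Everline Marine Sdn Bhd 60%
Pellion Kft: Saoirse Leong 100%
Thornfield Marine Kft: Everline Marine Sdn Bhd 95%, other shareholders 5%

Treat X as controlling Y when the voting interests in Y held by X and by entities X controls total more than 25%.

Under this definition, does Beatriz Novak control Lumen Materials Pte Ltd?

Yes

Beatriz holds 57% of Everline, so Beatriz controls Everline.
Beatriz and Everline together hold 40% + 60% = 100% of Lumen, so Beatriz controls Lumen.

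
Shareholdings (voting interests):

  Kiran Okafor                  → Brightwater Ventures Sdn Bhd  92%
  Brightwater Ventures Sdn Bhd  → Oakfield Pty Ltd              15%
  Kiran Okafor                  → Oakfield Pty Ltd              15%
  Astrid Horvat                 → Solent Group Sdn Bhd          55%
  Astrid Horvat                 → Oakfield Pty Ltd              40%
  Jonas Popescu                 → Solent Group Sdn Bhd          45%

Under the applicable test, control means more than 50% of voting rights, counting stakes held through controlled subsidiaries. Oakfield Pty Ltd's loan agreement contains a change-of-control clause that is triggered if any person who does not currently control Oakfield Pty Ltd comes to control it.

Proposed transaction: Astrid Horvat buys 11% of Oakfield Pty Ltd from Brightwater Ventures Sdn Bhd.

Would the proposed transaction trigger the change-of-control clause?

Yes

The purchase adds only to Astrid's holdings (Brightwater's stake shrinks), so Astrid is the only person who could newly come to control Oakfield.
Astrid holds 55% of Solent, so Astrid controls Solent.
In Oakfield, Astrid's side holds only 40%, not > 50%.
So before the transaction, Astrid does not control Oakfield.
After the purchase, Astrid's direct stake in Oakfield rises to 40% + 11% = 51%, and Brightwater's stake falls to 4%.
Astrid holds 51% of Oakfield, so Astrid controls Oakfield.
Astrid did not control Oakfield before and does after, so the clause is triggered.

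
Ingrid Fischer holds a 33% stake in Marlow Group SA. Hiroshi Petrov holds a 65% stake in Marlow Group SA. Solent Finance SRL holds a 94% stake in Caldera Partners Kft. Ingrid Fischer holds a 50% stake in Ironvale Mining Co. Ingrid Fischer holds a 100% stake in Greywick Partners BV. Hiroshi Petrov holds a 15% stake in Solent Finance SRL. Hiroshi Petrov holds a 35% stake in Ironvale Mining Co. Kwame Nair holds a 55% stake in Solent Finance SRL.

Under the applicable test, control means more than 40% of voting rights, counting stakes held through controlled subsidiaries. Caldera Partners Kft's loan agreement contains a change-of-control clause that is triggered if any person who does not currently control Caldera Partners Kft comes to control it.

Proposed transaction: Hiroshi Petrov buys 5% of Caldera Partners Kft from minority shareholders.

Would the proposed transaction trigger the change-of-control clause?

No

The purchase changes only Hiroshi's holdings, so Hiroshi is the only person who could newly come to control Caldera.
Hiroshi holds 65% of Marlow, so Hiroshi controls Marlow.
Neither Hiroshi nor any entity Hiroshi controls holds any voting interest in Caldera.
So before the transaction, Hiroshi does not control Caldera.
After the purchase, Hiroshi holds 5% of Caldera directly.
After the transaction, Hiroshi's side holds 5% of Caldera, not > 40%, so Hiroshi still does not control Caldera.
No new person acquires control, so the clause is not triggered.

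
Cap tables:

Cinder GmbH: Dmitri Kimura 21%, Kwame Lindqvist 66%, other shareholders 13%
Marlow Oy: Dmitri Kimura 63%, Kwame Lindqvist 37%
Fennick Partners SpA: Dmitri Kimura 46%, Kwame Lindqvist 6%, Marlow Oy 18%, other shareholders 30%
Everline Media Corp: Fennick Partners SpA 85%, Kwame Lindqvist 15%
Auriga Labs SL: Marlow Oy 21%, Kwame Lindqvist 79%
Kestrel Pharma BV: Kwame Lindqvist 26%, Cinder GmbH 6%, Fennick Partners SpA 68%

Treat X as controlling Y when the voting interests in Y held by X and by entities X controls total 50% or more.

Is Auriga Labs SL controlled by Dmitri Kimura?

No

Dmitri holds 63% of Marlow, so Dmitri controls Marlow.
Dmitri and Marlow together hold 46% + 18% = 64% of Fennick, so Dmitri controls Fennick.
Fennick holds 85% of Everline, so Dmitri controls Everline.
Fennick holds 68% of Kestrel, so Dmitri controls Kestrel.
In Auriga, Dmitri's side holds only 21%, not ≥ 50%.
So Dmitri does not control Auriga.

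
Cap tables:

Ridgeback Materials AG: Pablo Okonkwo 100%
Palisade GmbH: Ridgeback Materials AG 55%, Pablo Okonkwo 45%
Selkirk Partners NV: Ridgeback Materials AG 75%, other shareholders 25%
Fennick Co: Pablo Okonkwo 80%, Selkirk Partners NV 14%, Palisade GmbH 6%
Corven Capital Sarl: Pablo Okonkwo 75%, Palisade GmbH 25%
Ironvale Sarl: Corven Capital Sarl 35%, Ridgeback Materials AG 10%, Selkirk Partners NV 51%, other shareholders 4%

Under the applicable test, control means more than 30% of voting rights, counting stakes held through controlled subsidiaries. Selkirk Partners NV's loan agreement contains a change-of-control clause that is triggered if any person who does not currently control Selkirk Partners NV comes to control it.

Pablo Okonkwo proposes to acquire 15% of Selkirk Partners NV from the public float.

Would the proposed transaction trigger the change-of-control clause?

No

The purchase changes only Pablo's holdings, so Pablo is the only person who could newly come to control Selkirk.
Pablo holds 100% of Ridgeback, so Pablo controls Ridgeback.
Ridgeback holds 75% of Selkirk, so Pablo controls Selkirk.
So Pablo already controls Selkirk before the transaction.
After the purchase, Pablo holds 15% of Selkirk directly.
Pablo controlled Selkirk already, so this is not a new person acquiring control; every other person's position is unchanged or reduced.
No new person acquires control, so the clause is not triggered.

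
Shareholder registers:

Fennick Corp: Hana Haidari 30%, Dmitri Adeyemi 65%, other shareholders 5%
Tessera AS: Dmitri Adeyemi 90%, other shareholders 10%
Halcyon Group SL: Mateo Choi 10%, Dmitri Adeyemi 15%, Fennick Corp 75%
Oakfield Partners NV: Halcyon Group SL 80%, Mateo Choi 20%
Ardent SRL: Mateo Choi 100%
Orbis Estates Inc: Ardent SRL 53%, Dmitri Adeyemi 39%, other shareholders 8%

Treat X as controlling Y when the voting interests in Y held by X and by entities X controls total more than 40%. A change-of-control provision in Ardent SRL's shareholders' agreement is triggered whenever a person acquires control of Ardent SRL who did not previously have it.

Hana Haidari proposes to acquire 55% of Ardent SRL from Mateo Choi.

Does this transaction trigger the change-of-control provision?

The purchase adds only to Hana's holdings (Mateo's stake shrinks), so Hana is the only person who could newly come to control Ardent.
Hana's largest direct stake is 30% in Fennick, which does not meet the threshold, so Hana controls no company.
Neither Hana nor any entity Hana controls holds any voting interest in Ardent.
So before the transaction, Hana does not control Ardent.
After the purchase, Hana holds 55% of Ardent directly, and Mateo's stake falls to 45%.
Hana holds 55% of Ardent, so Hana controls Ardent.
Hana did not control Ardent before and does after, so the clause is triggered.

Yes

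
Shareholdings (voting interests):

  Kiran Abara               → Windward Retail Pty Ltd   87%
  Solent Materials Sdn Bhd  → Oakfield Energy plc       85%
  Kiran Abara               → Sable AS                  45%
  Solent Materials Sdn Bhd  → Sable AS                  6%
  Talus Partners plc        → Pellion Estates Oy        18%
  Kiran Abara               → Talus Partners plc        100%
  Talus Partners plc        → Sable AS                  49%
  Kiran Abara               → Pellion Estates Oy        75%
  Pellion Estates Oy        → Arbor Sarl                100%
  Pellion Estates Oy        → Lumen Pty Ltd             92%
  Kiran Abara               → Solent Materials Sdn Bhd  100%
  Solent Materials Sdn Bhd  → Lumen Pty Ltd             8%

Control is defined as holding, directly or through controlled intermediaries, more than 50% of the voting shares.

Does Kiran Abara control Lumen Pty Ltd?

Yes

Kiran holds 100% of Talus, so Kiran controls Talus.
Talus and Kiran together hold 18% + 75% = 93% of Pellion, so Kiran controls Pellion.
Kiran holds 100% of Solent, so Kiran controls Solent.
Solent and Pellion together hold 8% + 92% = 100% of Lumen, so Kiran controls Lumen.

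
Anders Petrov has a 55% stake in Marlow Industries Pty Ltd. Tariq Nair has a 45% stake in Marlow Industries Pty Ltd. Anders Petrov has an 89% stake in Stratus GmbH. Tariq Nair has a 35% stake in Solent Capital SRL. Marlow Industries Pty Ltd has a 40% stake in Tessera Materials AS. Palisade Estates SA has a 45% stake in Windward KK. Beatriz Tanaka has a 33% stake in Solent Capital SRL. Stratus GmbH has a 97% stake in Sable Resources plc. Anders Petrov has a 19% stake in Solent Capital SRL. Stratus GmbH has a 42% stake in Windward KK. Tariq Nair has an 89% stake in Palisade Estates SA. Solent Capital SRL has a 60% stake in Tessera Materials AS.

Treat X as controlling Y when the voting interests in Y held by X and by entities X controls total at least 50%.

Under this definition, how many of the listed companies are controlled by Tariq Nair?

Tariq holds 89% of Palisade, so Tariq controls Palisade.
No other company's threshold is met.
Tariq controls 1 company.

1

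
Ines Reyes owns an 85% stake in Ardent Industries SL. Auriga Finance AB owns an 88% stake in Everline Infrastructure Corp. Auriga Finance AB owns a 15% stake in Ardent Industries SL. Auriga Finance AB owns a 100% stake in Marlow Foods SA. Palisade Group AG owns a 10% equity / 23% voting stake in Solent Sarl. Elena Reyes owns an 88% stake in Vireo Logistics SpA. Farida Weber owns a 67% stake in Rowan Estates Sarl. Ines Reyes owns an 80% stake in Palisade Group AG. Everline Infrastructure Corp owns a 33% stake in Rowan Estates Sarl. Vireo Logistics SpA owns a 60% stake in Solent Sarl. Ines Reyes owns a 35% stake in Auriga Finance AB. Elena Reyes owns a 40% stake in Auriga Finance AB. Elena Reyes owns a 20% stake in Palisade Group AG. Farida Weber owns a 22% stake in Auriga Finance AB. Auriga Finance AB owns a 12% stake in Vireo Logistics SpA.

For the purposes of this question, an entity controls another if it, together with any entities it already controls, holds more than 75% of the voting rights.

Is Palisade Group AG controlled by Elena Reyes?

Elena holds 88% of Vireo, so Elena controls Vireo.
In Palisade, Elena's side holds only 20%, not > 75%.
So Elena does not control Palisade.

No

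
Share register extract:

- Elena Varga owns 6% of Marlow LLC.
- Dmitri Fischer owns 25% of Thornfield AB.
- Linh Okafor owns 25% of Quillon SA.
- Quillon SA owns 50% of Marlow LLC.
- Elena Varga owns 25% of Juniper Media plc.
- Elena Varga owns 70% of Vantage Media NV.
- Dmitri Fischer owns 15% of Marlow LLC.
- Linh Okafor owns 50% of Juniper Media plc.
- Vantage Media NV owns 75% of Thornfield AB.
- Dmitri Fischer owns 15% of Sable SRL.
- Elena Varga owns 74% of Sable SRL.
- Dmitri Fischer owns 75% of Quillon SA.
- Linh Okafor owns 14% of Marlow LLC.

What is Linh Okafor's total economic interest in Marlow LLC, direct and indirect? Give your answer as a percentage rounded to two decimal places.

26.50%

Linh reaches Marlow along 2 paths.
Via Quillon: 25% × 50% = 12.5%.
Direct stake: 14% = 14%.
Total: 12.5% + 14% = 26.5%.
Rounded: 26.50%.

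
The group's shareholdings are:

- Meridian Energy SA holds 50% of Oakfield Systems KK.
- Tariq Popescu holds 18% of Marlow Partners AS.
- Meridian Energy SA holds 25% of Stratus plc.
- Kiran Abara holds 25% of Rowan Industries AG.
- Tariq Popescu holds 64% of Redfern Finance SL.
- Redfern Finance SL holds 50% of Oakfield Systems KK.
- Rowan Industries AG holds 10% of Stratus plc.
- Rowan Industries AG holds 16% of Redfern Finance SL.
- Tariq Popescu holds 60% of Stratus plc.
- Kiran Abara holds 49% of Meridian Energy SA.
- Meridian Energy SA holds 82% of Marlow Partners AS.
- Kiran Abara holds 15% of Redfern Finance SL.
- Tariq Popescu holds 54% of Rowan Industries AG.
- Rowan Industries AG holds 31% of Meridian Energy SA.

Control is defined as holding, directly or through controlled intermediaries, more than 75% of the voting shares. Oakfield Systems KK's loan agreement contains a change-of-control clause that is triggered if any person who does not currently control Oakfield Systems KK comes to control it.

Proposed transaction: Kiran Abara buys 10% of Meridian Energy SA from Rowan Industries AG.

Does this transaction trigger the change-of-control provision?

No

The purchase adds only to Kiran's holdings (Rowan's stake shrinks), so Kiran is the only person who could newly come to control Oakfield.
Kiran's largest direct stake is 49% in Meridian, which does not meet the threshold, so Kiran controls no company.
Neither Kiran nor any entity Kiran controls holds any voting interest in Oakfield.
So before the transaction, Kiran does not control Oakfield.
After the purchase, Kiran's direct stake in Meridian rises to 49% + 10% = 59%, and Rowan's stake falls to 21%.
Kiran's side now holds 59% of Meridian, not > 75%, so Kiran still does not control Meridian.
After the transaction, neither Kiran nor any entity Kiran controls holds a voting interest in Oakfield, so Kiran still does not control it.
No new person acquires control, so the clause is not triggered.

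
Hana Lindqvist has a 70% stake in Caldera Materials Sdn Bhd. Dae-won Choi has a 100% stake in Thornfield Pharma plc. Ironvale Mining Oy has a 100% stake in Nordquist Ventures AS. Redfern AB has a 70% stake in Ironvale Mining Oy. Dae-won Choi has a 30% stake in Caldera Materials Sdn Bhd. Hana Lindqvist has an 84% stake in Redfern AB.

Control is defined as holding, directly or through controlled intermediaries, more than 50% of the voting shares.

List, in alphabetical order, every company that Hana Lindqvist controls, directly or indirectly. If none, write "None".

Caldera Materials Sdn Bhd, Ironvale Mining Oy, Nordquist Ventures AS, Redfern AB

Hana holds 84% of Redfern, so Hana controls Redfern.
Hana holds 70% of Caldera, so Hana controls Caldera.
Redfern holds 70% of Ironvale, so Hana controls Ironvale.
Ironvale holds 100% of Nordquist, so Hana controls Nordquist.
No other company's threshold is met.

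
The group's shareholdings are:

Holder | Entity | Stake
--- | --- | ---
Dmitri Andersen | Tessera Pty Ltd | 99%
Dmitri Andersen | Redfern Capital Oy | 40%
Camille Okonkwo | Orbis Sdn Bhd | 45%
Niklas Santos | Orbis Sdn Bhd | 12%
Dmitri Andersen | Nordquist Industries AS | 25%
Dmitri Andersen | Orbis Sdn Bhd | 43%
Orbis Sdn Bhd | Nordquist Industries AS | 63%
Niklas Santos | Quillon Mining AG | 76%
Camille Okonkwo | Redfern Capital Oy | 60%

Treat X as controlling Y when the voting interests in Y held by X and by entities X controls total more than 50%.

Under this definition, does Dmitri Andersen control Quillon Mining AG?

Dmitri holds 99% of Tessera, so Dmitri controls Tessera.
Neither Dmitri nor any entity Dmitri controls holds any voting interest in Quillon.
So Dmitri does not control Quillon.

No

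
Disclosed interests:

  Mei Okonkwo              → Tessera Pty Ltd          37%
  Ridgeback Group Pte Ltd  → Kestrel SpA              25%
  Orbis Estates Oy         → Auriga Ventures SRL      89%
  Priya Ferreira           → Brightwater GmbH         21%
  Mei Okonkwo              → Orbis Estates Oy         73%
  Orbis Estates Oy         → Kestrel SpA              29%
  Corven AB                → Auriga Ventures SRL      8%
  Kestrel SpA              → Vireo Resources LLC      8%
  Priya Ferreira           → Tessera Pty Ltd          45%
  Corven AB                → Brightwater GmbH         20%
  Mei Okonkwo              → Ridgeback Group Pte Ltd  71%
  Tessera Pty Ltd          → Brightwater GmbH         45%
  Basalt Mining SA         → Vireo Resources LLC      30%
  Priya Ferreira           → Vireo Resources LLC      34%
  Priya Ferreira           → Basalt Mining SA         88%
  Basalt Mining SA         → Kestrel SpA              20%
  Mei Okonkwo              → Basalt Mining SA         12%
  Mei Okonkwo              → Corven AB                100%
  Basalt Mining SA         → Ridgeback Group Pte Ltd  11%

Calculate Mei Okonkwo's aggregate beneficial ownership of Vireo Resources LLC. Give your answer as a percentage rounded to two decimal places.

Mei reaches Vireo along 5 paths.
Via Orbis → Kestrel: 73% × 29% × 8% = 1.6936%.
Via Basalt → Ridgeback → Kestrel: 12% × 11% × 25% × 8% = 0.0264%.
Via Ridgeback → Kestrel: 71% × 25% × 8% = 1.42%.
Via Basalt → Kestrel: 12% × 20% × 8% = 0.192%.
Via Basalt: 12% × 30% = 3.6%.
Total: 1.6936% + 0.0264% + 1.42% + 0.192% + 3.6% = 6.932%.
Rounded: 6.93%.

6.93%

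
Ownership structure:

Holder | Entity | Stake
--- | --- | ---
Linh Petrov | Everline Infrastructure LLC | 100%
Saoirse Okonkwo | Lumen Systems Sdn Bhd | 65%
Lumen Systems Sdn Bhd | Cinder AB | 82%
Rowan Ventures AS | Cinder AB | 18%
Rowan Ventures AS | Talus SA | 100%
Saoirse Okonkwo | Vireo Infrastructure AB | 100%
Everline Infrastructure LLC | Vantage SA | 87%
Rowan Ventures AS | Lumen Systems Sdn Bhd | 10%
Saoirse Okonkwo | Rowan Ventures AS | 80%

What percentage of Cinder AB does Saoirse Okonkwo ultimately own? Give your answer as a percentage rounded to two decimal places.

74.26%

Saoirse reaches Cinder along 3 paths.
Via Rowan: 80% × 18% = 14.4%.
Via Lumen: 65% × 82% = 53.3%.
Via Rowan → Lumen: 80% × 10% × 82% = 6.56%.
Total: 14.4% + 53.3% + 6.56% = 74.26%.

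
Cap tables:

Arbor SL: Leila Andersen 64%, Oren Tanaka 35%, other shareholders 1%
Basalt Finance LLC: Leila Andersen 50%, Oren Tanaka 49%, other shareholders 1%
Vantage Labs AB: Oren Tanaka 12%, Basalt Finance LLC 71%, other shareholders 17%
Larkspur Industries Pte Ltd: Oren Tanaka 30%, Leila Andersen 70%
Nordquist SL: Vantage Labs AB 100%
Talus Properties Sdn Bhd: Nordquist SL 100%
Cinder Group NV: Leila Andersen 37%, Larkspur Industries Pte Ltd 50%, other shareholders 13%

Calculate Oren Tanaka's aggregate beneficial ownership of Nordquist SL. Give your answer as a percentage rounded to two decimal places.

Oren reaches Nordquist along 2 paths.
Via Vantage: 12% × 100% = 12%.
Via Basalt → Vantage: 49% × 71% × 100% = 34.79%.
Total: 12% + 34.79% = 46.79%.

46.79%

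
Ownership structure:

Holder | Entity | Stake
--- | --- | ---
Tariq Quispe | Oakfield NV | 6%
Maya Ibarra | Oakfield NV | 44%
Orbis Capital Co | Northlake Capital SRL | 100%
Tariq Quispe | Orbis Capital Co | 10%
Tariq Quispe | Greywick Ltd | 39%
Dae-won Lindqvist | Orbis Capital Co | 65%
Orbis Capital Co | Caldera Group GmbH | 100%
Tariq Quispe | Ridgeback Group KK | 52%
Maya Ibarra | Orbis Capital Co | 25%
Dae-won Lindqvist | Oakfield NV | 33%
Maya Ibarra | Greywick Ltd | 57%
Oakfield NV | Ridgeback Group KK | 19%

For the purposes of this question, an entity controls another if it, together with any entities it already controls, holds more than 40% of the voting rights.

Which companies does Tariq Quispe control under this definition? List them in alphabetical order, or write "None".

Ridgeback Group KK

Tariq holds 52% of Ridgeback, so Tariq controls Ridgeback.
No other company's threshold is met.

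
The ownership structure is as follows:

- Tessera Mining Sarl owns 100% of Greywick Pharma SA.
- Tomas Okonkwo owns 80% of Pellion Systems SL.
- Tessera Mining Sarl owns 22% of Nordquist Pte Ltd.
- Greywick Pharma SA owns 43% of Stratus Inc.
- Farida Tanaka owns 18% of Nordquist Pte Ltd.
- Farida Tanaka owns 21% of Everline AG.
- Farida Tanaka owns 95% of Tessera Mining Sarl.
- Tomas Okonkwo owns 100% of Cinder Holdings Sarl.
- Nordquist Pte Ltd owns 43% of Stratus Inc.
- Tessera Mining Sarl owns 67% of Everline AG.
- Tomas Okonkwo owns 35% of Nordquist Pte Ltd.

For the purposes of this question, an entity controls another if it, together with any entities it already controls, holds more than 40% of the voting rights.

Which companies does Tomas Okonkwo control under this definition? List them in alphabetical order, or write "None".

Cinder Holdings Sarl, Pellion Systems SL

Tomas holds 80% of Pellion, so Tomas controls Pellion.
Tomas holds 100% of Cinder, so Tomas controls Cinder.
No other company's threshold is met.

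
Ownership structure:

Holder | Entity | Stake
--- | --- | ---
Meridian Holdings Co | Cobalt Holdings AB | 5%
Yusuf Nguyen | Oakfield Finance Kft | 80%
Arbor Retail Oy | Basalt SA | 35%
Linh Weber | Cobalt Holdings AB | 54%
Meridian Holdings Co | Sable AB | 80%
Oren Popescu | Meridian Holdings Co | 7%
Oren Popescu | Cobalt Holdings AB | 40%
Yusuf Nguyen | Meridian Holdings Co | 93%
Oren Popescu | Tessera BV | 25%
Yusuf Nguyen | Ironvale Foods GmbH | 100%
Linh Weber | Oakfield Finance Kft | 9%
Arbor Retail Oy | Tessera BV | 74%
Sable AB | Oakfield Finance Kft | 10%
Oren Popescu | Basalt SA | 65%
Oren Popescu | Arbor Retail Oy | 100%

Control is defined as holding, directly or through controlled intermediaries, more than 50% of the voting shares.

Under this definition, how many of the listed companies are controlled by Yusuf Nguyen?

Yusuf holds 93% of Meridian, so Yusuf controls Meridian.
Yusuf holds 100% of Ironvale, so Yusuf controls Ironvale.
Meridian holds 80% of Sable, so Yusuf controls Sable.
Yusuf and Sable together hold 80% + 10% = 90% of Oakfield, so Yusuf controls Oakfield.
No other company's threshold is met.
Yusuf controls 4 companies.

4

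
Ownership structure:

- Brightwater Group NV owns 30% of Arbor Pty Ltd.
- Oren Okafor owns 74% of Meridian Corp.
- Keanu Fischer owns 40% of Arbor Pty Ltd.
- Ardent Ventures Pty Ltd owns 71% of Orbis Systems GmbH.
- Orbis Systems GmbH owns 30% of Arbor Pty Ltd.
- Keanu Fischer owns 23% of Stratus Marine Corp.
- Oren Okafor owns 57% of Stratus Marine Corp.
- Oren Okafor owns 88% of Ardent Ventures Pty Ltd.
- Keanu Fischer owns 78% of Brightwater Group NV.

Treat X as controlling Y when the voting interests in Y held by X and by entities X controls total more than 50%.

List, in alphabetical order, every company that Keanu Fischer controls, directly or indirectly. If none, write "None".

Arbor Pty Ltd, Brightwater Group NV

Keanu holds 78% of Brightwater, so Keanu controls Brightwater.
Brightwater and Keanu together hold 30% + 40% = 70% of Arbor, so Keanu controls Arbor.
No other company's threshold is met.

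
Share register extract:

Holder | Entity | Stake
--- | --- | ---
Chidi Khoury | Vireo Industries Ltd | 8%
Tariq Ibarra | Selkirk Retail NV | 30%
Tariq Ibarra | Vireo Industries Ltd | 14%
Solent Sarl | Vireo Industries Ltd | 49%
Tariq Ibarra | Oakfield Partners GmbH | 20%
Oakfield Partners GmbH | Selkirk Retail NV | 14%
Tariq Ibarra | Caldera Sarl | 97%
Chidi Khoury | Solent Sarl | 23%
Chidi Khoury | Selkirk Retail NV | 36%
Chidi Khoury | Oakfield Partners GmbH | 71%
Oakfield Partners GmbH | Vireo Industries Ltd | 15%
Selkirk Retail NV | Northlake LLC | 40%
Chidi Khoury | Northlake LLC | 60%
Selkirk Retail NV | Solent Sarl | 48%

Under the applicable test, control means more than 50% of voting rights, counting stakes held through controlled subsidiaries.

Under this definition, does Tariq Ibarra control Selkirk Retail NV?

Tariq holds 97% of Caldera, so Tariq controls Caldera.
In Selkirk, Tariq's side holds only 30%, not > 50%.
So Tariq does not control Selkirk.

No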